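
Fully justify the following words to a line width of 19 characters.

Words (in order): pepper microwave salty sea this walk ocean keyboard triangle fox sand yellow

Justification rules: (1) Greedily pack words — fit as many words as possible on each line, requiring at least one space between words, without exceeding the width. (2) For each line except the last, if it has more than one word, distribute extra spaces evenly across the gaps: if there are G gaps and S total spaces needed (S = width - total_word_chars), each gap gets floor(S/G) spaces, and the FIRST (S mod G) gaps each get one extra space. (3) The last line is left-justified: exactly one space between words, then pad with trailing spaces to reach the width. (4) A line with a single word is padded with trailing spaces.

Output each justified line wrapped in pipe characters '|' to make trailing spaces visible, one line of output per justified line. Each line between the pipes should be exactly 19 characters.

Answer: |pepper    microwave|
|salty sea this walk|
|ocean      keyboard|
|triangle  fox  sand|
|yellow             |

Derivation:
Line 1: ['pepper', 'microwave'] (min_width=16, slack=3)
Line 2: ['salty', 'sea', 'this', 'walk'] (min_width=19, slack=0)
Line 3: ['ocean', 'keyboard'] (min_width=14, slack=5)
Line 4: ['triangle', 'fox', 'sand'] (min_width=17, slack=2)
Line 5: ['yellow'] (min_width=6, slack=13)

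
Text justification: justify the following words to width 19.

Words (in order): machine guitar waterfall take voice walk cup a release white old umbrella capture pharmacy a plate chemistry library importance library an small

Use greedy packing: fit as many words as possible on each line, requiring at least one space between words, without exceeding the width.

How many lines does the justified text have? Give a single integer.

Line 1: ['machine', 'guitar'] (min_width=14, slack=5)
Line 2: ['waterfall', 'take'] (min_width=14, slack=5)
Line 3: ['voice', 'walk', 'cup', 'a'] (min_width=16, slack=3)
Line 4: ['release', 'white', 'old'] (min_width=17, slack=2)
Line 5: ['umbrella', 'capture'] (min_width=16, slack=3)
Line 6: ['pharmacy', 'a', 'plate'] (min_width=16, slack=3)
Line 7: ['chemistry', 'library'] (min_width=17, slack=2)
Line 8: ['importance', 'library'] (min_width=18, slack=1)
Line 9: ['an', 'small'] (min_width=8, slack=11)
Total lines: 9

Answer: 9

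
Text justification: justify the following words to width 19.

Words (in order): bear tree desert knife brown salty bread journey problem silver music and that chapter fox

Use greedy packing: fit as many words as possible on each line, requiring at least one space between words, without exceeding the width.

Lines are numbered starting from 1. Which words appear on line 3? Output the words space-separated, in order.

Answer: bread journey

Derivation:
Line 1: ['bear', 'tree', 'desert'] (min_width=16, slack=3)
Line 2: ['knife', 'brown', 'salty'] (min_width=17, slack=2)
Line 3: ['bread', 'journey'] (min_width=13, slack=6)
Line 4: ['problem', 'silver'] (min_width=14, slack=5)
Line 5: ['music', 'and', 'that'] (min_width=14, slack=5)
Line 6: ['chapter', 'fox'] (min_width=11, slack=8)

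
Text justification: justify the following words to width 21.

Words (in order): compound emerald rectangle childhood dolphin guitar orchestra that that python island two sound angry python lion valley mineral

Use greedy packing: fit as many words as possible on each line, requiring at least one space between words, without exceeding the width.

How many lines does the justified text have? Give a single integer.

Answer: 7

Derivation:
Line 1: ['compound', 'emerald'] (min_width=16, slack=5)
Line 2: ['rectangle', 'childhood'] (min_width=19, slack=2)
Line 3: ['dolphin', 'guitar'] (min_width=14, slack=7)
Line 4: ['orchestra', 'that', 'that'] (min_width=19, slack=2)
Line 5: ['python', 'island', 'two'] (min_width=17, slack=4)
Line 6: ['sound', 'angry', 'python'] (min_width=18, slack=3)
Line 7: ['lion', 'valley', 'mineral'] (min_width=19, slack=2)
Total lines: 7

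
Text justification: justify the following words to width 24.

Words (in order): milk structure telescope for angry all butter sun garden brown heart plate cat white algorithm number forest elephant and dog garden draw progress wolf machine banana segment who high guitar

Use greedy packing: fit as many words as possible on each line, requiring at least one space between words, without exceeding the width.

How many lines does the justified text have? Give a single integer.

Answer: 9

Derivation:
Line 1: ['milk', 'structure', 'telescope'] (min_width=24, slack=0)
Line 2: ['for', 'angry', 'all', 'butter', 'sun'] (min_width=24, slack=0)
Line 3: ['garden', 'brown', 'heart', 'plate'] (min_width=24, slack=0)
Line 4: ['cat', 'white', 'algorithm'] (min_width=19, slack=5)
Line 5: ['number', 'forest', 'elephant'] (min_width=22, slack=2)
Line 6: ['and', 'dog', 'garden', 'draw'] (min_width=19, slack=5)
Line 7: ['progress', 'wolf', 'machine'] (min_width=21, slack=3)
Line 8: ['banana', 'segment', 'who', 'high'] (min_width=23, slack=1)
Line 9: ['guitar'] (min_width=6, slack=18)
Total lines: 9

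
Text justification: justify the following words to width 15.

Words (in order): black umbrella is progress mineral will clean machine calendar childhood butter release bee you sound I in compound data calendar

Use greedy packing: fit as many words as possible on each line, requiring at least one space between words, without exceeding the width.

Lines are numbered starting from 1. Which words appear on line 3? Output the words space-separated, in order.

Answer: mineral will

Derivation:
Line 1: ['black', 'umbrella'] (min_width=14, slack=1)
Line 2: ['is', 'progress'] (min_width=11, slack=4)
Line 3: ['mineral', 'will'] (min_width=12, slack=3)
Line 4: ['clean', 'machine'] (min_width=13, slack=2)
Line 5: ['calendar'] (min_width=8, slack=7)
Line 6: ['childhood'] (min_width=9, slack=6)
Line 7: ['butter', 'release'] (min_width=14, slack=1)
Line 8: ['bee', 'you', 'sound', 'I'] (min_width=15, slack=0)
Line 9: ['in', 'compound'] (min_width=11, slack=4)
Line 10: ['data', 'calendar'] (min_width=13, slack=2)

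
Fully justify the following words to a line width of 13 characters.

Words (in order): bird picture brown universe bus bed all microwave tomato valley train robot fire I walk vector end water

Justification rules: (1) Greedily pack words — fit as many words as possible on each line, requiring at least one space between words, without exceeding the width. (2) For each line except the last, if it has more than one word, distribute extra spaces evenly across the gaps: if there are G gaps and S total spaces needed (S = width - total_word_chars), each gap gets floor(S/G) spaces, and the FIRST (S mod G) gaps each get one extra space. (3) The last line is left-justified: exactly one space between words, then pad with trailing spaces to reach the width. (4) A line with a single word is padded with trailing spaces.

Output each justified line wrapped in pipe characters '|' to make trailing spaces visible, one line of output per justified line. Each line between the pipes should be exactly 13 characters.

Answer: |bird  picture|
|brown        |
|universe  bus|
|bed       all|
|microwave    |
|tomato valley|
|train   robot|
|fire  I  walk|
|vector    end|
|water        |

Derivation:
Line 1: ['bird', 'picture'] (min_width=12, slack=1)
Line 2: ['brown'] (min_width=5, slack=8)
Line 3: ['universe', 'bus'] (min_width=12, slack=1)
Line 4: ['bed', 'all'] (min_width=7, slack=6)
Line 5: ['microwave'] (min_width=9, slack=4)
Line 6: ['tomato', 'valley'] (min_width=13, slack=0)
Line 7: ['train', 'robot'] (min_width=11, slack=2)
Line 8: ['fire', 'I', 'walk'] (min_width=11, slack=2)
Line 9: ['vector', 'end'] (min_width=10, slack=3)
Line 10: ['water'] (min_width=5, slack=8)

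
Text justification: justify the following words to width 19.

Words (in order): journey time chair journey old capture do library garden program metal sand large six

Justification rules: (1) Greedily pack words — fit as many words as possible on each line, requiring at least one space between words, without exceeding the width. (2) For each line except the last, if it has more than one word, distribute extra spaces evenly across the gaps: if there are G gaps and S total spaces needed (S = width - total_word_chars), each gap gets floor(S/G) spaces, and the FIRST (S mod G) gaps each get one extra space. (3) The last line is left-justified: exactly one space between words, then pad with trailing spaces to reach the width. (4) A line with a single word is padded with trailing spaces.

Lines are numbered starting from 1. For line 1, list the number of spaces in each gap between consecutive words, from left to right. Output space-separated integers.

Answer: 2 1

Derivation:
Line 1: ['journey', 'time', 'chair'] (min_width=18, slack=1)
Line 2: ['journey', 'old', 'capture'] (min_width=19, slack=0)
Line 3: ['do', 'library', 'garden'] (min_width=17, slack=2)
Line 4: ['program', 'metal', 'sand'] (min_width=18, slack=1)
Line 5: ['large', 'six'] (min_width=9, slack=10)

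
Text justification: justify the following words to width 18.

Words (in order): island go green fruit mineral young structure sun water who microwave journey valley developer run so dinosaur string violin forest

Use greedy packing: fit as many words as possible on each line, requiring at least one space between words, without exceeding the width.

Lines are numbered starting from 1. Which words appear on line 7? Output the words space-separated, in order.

Answer: run so dinosaur

Derivation:
Line 1: ['island', 'go', 'green'] (min_width=15, slack=3)
Line 2: ['fruit', 'mineral'] (min_width=13, slack=5)
Line 3: ['young', 'structure'] (min_width=15, slack=3)
Line 4: ['sun', 'water', 'who'] (min_width=13, slack=5)
Line 5: ['microwave', 'journey'] (min_width=17, slack=1)
Line 6: ['valley', 'developer'] (min_width=16, slack=2)
Line 7: ['run', 'so', 'dinosaur'] (min_width=15, slack=3)
Line 8: ['string', 'violin'] (min_width=13, slack=5)
Line 9: ['forest'] (min_width=6, slack=12)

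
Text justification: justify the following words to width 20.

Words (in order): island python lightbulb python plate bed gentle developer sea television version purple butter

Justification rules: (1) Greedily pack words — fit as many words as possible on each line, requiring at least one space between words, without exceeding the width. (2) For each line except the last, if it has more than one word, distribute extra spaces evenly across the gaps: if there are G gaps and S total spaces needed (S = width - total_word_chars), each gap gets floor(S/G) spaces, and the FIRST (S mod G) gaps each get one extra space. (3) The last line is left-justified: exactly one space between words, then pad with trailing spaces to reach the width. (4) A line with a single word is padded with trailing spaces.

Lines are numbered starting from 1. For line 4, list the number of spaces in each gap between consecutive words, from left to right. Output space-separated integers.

Line 1: ['island', 'python'] (min_width=13, slack=7)
Line 2: ['lightbulb', 'python'] (min_width=16, slack=4)
Line 3: ['plate', 'bed', 'gentle'] (min_width=16, slack=4)
Line 4: ['developer', 'sea'] (min_width=13, slack=7)
Line 5: ['television', 'version'] (min_width=18, slack=2)
Line 6: ['purple', 'butter'] (min_width=13, slack=7)

Answer: 8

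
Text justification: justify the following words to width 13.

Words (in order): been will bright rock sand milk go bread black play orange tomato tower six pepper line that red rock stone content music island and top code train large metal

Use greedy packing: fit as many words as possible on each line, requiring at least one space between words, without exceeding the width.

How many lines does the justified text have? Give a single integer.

Answer: 14

Derivation:
Line 1: ['been', 'will'] (min_width=9, slack=4)
Line 2: ['bright', 'rock'] (min_width=11, slack=2)
Line 3: ['sand', 'milk', 'go'] (min_width=12, slack=1)
Line 4: ['bread', 'black'] (min_width=11, slack=2)
Line 5: ['play', 'orange'] (min_width=11, slack=2)
Line 6: ['tomato', 'tower'] (min_width=12, slack=1)
Line 7: ['six', 'pepper'] (min_width=10, slack=3)
Line 8: ['line', 'that', 'red'] (min_width=13, slack=0)
Line 9: ['rock', 'stone'] (min_width=10, slack=3)
Line 10: ['content', 'music'] (min_width=13, slack=0)
Line 11: ['island', 'and'] (min_width=10, slack=3)
Line 12: ['top', 'code'] (min_width=8, slack=5)
Line 13: ['train', 'large'] (min_width=11, slack=2)
Line 14: ['metal'] (min_width=5, slack=8)
Total lines: 14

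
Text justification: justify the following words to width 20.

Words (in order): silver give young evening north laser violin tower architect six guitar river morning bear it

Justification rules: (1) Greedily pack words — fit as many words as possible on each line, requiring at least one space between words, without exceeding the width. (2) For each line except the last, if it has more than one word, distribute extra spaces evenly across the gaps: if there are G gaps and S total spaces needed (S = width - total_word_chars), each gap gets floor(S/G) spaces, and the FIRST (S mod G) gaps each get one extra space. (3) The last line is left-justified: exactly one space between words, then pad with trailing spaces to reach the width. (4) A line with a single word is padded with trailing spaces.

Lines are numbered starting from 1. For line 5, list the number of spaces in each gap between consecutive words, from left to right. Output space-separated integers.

Answer: 2 2

Derivation:
Line 1: ['silver', 'give', 'young'] (min_width=17, slack=3)
Line 2: ['evening', 'north', 'laser'] (min_width=19, slack=1)
Line 3: ['violin', 'tower'] (min_width=12, slack=8)
Line 4: ['architect', 'six', 'guitar'] (min_width=20, slack=0)
Line 5: ['river', 'morning', 'bear'] (min_width=18, slack=2)
Line 6: ['it'] (min_width=2, slack=18)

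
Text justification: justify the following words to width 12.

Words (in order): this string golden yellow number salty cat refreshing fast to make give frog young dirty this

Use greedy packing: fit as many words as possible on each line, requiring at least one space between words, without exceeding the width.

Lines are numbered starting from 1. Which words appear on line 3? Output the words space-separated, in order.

Line 1: ['this', 'string'] (min_width=11, slack=1)
Line 2: ['golden'] (min_width=6, slack=6)
Line 3: ['yellow'] (min_width=6, slack=6)
Line 4: ['number', 'salty'] (min_width=12, slack=0)
Line 5: ['cat'] (min_width=3, slack=9)
Line 6: ['refreshing'] (min_width=10, slack=2)
Line 7: ['fast', 'to', 'make'] (min_width=12, slack=0)
Line 8: ['give', 'frog'] (min_width=9, slack=3)
Line 9: ['young', 'dirty'] (min_width=11, slack=1)
Line 10: ['this'] (min_width=4, slack=8)

Answer: yellow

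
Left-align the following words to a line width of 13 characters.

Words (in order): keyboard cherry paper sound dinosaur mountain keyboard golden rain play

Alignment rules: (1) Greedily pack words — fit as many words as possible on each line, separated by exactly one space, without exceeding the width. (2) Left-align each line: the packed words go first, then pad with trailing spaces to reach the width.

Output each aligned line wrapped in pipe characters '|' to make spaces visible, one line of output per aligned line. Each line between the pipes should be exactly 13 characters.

Answer: |keyboard     |
|cherry paper |
|sound        |
|dinosaur     |
|mountain     |
|keyboard     |
|golden rain  |
|play         |

Derivation:
Line 1: ['keyboard'] (min_width=8, slack=5)
Line 2: ['cherry', 'paper'] (min_width=12, slack=1)
Line 3: ['sound'] (min_width=5, slack=8)
Line 4: ['dinosaur'] (min_width=8, slack=5)
Line 5: ['mountain'] (min_width=8, slack=5)
Line 6: ['keyboard'] (min_width=8, slack=5)
Line 7: ['golden', 'rain'] (min_width=11, slack=2)
Line 8: ['play'] (min_width=4, slack=9)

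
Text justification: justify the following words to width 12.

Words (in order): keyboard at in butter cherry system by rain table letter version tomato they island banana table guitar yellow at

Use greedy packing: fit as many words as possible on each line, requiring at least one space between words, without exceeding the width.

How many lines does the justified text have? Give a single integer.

Line 1: ['keyboard', 'at'] (min_width=11, slack=1)
Line 2: ['in', 'butter'] (min_width=9, slack=3)
Line 3: ['cherry'] (min_width=6, slack=6)
Line 4: ['system', 'by'] (min_width=9, slack=3)
Line 5: ['rain', 'table'] (min_width=10, slack=2)
Line 6: ['letter'] (min_width=6, slack=6)
Line 7: ['version'] (min_width=7, slack=5)
Line 8: ['tomato', 'they'] (min_width=11, slack=1)
Line 9: ['island'] (min_width=6, slack=6)
Line 10: ['banana', 'table'] (min_width=12, slack=0)
Line 11: ['guitar'] (min_width=6, slack=6)
Line 12: ['yellow', 'at'] (min_width=9, slack=3)
Total lines: 12

Answer: 12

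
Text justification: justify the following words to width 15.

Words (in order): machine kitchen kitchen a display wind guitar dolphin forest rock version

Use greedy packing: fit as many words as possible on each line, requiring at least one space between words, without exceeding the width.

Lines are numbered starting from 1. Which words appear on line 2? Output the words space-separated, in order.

Answer: kitchen a

Derivation:
Line 1: ['machine', 'kitchen'] (min_width=15, slack=0)
Line 2: ['kitchen', 'a'] (min_width=9, slack=6)
Line 3: ['display', 'wind'] (min_width=12, slack=3)
Line 4: ['guitar', 'dolphin'] (min_width=14, slack=1)
Line 5: ['forest', 'rock'] (min_width=11, slack=4)
Line 6: ['version'] (min_width=7, slack=8)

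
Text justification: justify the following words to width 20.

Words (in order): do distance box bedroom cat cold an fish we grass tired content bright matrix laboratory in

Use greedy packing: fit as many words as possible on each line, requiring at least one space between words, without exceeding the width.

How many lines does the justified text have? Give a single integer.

Line 1: ['do', 'distance', 'box'] (min_width=15, slack=5)
Line 2: ['bedroom', 'cat', 'cold', 'an'] (min_width=19, slack=1)
Line 3: ['fish', 'we', 'grass', 'tired'] (min_width=19, slack=1)
Line 4: ['content', 'bright'] (min_width=14, slack=6)
Line 5: ['matrix', 'laboratory', 'in'] (min_width=20, slack=0)
Total lines: 5

Answer: 5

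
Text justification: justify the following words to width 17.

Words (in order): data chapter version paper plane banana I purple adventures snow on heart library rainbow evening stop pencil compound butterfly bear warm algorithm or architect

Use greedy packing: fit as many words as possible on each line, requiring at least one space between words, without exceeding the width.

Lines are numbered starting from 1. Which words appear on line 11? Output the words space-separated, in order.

Line 1: ['data', 'chapter'] (min_width=12, slack=5)
Line 2: ['version', 'paper'] (min_width=13, slack=4)
Line 3: ['plane', 'banana', 'I'] (min_width=14, slack=3)
Line 4: ['purple', 'adventures'] (min_width=17, slack=0)
Line 5: ['snow', 'on', 'heart'] (min_width=13, slack=4)
Line 6: ['library', 'rainbow'] (min_width=15, slack=2)
Line 7: ['evening', 'stop'] (min_width=12, slack=5)
Line 8: ['pencil', 'compound'] (min_width=15, slack=2)
Line 9: ['butterfly', 'bear'] (min_width=14, slack=3)
Line 10: ['warm', 'algorithm', 'or'] (min_width=17, slack=0)
Line 11: ['architect'] (min_width=9, slack=8)

Answer: architect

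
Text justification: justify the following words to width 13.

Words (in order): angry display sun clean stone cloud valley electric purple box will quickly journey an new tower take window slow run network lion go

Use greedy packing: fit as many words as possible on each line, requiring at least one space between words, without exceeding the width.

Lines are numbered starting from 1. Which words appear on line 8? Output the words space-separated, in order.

Line 1: ['angry', 'display'] (min_width=13, slack=0)
Line 2: ['sun', 'clean'] (min_width=9, slack=4)
Line 3: ['stone', 'cloud'] (min_width=11, slack=2)
Line 4: ['valley'] (min_width=6, slack=7)
Line 5: ['electric'] (min_width=8, slack=5)
Line 6: ['purple', 'box'] (min_width=10, slack=3)
Line 7: ['will', 'quickly'] (min_width=12, slack=1)
Line 8: ['journey', 'an'] (min_width=10, slack=3)
Line 9: ['new', 'tower'] (min_width=9, slack=4)
Line 10: ['take', 'window'] (min_width=11, slack=2)
Line 11: ['slow', 'run'] (min_width=8, slack=5)
Line 12: ['network', 'lion'] (min_width=12, slack=1)
Line 13: ['go'] (min_width=2, slack=11)

Answer: journey an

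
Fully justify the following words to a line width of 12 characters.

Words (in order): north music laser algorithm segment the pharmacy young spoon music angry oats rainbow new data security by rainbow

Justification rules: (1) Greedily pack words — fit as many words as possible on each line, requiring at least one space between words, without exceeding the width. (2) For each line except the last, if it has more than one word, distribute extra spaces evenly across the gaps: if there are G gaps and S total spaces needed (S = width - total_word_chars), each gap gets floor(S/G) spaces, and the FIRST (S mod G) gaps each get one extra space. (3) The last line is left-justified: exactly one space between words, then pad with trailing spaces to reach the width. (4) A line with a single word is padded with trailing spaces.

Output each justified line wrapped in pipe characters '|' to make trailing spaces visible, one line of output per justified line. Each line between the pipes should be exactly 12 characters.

Line 1: ['north', 'music'] (min_width=11, slack=1)
Line 2: ['laser'] (min_width=5, slack=7)
Line 3: ['algorithm'] (min_width=9, slack=3)
Line 4: ['segment', 'the'] (min_width=11, slack=1)
Line 5: ['pharmacy'] (min_width=8, slack=4)
Line 6: ['young', 'spoon'] (min_width=11, slack=1)
Line 7: ['music', 'angry'] (min_width=11, slack=1)
Line 8: ['oats', 'rainbow'] (min_width=12, slack=0)
Line 9: ['new', 'data'] (min_width=8, slack=4)
Line 10: ['security', 'by'] (min_width=11, slack=1)
Line 11: ['rainbow'] (min_width=7, slack=5)

Answer: |north  music|
|laser       |
|algorithm   |
|segment  the|
|pharmacy    |
|young  spoon|
|music  angry|
|oats rainbow|
|new     data|
|security  by|
|rainbow     |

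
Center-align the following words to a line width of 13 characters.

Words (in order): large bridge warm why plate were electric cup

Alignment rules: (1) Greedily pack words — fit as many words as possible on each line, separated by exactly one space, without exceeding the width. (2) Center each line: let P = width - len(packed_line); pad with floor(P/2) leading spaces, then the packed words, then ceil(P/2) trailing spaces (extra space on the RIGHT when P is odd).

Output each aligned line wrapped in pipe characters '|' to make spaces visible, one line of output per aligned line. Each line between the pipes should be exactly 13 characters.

Line 1: ['large', 'bridge'] (min_width=12, slack=1)
Line 2: ['warm', 'why'] (min_width=8, slack=5)
Line 3: ['plate', 'were'] (min_width=10, slack=3)
Line 4: ['electric', 'cup'] (min_width=12, slack=1)

Answer: |large bridge |
|  warm why   |
| plate were  |
|electric cup |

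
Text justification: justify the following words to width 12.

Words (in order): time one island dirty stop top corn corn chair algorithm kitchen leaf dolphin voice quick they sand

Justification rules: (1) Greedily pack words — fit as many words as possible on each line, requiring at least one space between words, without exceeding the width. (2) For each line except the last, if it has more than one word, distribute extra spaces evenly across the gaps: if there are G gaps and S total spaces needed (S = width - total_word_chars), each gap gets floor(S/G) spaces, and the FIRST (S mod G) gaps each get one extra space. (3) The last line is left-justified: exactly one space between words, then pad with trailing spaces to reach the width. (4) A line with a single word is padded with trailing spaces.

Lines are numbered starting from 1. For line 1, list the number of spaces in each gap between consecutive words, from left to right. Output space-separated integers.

Answer: 5

Derivation:
Line 1: ['time', 'one'] (min_width=8, slack=4)
Line 2: ['island', 'dirty'] (min_width=12, slack=0)
Line 3: ['stop', 'top'] (min_width=8, slack=4)
Line 4: ['corn', 'corn'] (min_width=9, slack=3)
Line 5: ['chair'] (min_width=5, slack=7)
Line 6: ['algorithm'] (min_width=9, slack=3)
Line 7: ['kitchen', 'leaf'] (min_width=12, slack=0)
Line 8: ['dolphin'] (min_width=7, slack=5)
Line 9: ['voice', 'quick'] (min_width=11, slack=1)
Line 10: ['they', 'sand'] (min_width=9, slack=3)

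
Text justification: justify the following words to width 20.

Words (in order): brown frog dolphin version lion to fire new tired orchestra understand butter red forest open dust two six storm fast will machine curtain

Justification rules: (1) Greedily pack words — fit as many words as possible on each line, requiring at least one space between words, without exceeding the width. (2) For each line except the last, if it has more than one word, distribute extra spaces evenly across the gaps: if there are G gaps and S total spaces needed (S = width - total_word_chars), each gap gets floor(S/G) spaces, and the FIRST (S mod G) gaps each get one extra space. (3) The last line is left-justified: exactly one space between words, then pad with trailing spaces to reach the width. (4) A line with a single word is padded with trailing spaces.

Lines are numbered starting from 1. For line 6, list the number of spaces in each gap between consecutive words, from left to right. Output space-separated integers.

Line 1: ['brown', 'frog', 'dolphin'] (min_width=18, slack=2)
Line 2: ['version', 'lion', 'to', 'fire'] (min_width=20, slack=0)
Line 3: ['new', 'tired', 'orchestra'] (min_width=19, slack=1)
Line 4: ['understand', 'butter'] (min_width=17, slack=3)
Line 5: ['red', 'forest', 'open', 'dust'] (min_width=20, slack=0)
Line 6: ['two', 'six', 'storm', 'fast'] (min_width=18, slack=2)
Line 7: ['will', 'machine', 'curtain'] (min_width=20, slack=0)

Answer: 2 2 1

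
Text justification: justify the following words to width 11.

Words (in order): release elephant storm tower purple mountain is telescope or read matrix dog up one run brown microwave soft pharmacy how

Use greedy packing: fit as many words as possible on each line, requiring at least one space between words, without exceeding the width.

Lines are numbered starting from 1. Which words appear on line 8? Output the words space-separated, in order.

Answer: matrix dog

Derivation:
Line 1: ['release'] (min_width=7, slack=4)
Line 2: ['elephant'] (min_width=8, slack=3)
Line 3: ['storm', 'tower'] (min_width=11, slack=0)
Line 4: ['purple'] (min_width=6, slack=5)
Line 5: ['mountain', 'is'] (min_width=11, slack=0)
Line 6: ['telescope'] (min_width=9, slack=2)
Line 7: ['or', 'read'] (min_width=7, slack=4)
Line 8: ['matrix', 'dog'] (min_width=10, slack=1)
Line 9: ['up', 'one', 'run'] (min_width=10, slack=1)
Line 10: ['brown'] (min_width=5, slack=6)
Line 11: ['microwave'] (min_width=9, slack=2)
Line 12: ['soft'] (min_width=4, slack=7)
Line 13: ['pharmacy'] (min_width=8, slack=3)
Line 14: ['how'] (min_width=3, slack=8)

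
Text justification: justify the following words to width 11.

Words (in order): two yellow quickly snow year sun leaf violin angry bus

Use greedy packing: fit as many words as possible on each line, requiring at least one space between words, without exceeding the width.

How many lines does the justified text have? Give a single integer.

Answer: 6

Derivation:
Line 1: ['two', 'yellow'] (min_width=10, slack=1)
Line 2: ['quickly'] (min_width=7, slack=4)
Line 3: ['snow', 'year'] (min_width=9, slack=2)
Line 4: ['sun', 'leaf'] (min_width=8, slack=3)
Line 5: ['violin'] (min_width=6, slack=5)
Line 6: ['angry', 'bus'] (min_width=9, slack=2)
Total lines: 6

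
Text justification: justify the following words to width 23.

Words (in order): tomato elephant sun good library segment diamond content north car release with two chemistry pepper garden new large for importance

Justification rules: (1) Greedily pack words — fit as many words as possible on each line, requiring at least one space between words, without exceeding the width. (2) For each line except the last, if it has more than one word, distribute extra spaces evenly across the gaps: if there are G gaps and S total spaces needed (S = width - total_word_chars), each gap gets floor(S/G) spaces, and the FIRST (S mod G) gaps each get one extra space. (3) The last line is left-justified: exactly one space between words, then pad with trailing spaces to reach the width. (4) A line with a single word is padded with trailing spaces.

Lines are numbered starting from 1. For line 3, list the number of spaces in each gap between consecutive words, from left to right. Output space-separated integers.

Line 1: ['tomato', 'elephant', 'sun'] (min_width=19, slack=4)
Line 2: ['good', 'library', 'segment'] (min_width=20, slack=3)
Line 3: ['diamond', 'content', 'north'] (min_width=21, slack=2)
Line 4: ['car', 'release', 'with', 'two'] (min_width=20, slack=3)
Line 5: ['chemistry', 'pepper', 'garden'] (min_width=23, slack=0)
Line 6: ['new', 'large', 'for'] (min_width=13, slack=10)
Line 7: ['importance'] (min_width=10, slack=13)

Answer: 2 2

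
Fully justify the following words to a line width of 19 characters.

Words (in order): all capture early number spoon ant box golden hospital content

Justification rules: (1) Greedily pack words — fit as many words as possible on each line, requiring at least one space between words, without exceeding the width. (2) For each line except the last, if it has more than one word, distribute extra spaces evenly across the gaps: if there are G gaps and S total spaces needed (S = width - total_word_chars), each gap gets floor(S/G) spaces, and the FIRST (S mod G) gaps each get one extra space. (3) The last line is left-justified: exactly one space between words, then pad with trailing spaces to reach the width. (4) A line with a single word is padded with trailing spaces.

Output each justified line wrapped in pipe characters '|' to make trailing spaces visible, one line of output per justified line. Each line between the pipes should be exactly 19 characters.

Line 1: ['all', 'capture', 'early'] (min_width=17, slack=2)
Line 2: ['number', 'spoon', 'ant'] (min_width=16, slack=3)
Line 3: ['box', 'golden', 'hospital'] (min_width=19, slack=0)
Line 4: ['content'] (min_width=7, slack=12)

Answer: |all  capture  early|
|number   spoon  ant|
|box golden hospital|
|content            |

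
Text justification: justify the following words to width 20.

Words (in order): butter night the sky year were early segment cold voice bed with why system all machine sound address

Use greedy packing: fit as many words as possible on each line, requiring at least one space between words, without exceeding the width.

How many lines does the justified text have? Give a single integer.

Line 1: ['butter', 'night', 'the', 'sky'] (min_width=20, slack=0)
Line 2: ['year', 'were', 'early'] (min_width=15, slack=5)
Line 3: ['segment', 'cold', 'voice'] (min_width=18, slack=2)
Line 4: ['bed', 'with', 'why', 'system'] (min_width=19, slack=1)
Line 5: ['all', 'machine', 'sound'] (min_width=17, slack=3)
Line 6: ['address'] (min_width=7, slack=13)
Total lines: 6

Answer: 6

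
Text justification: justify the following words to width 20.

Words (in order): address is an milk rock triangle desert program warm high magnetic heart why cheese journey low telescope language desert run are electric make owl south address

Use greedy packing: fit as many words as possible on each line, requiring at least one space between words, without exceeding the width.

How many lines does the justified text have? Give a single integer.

Answer: 9

Derivation:
Line 1: ['address', 'is', 'an', 'milk'] (min_width=18, slack=2)
Line 2: ['rock', 'triangle', 'desert'] (min_width=20, slack=0)
Line 3: ['program', 'warm', 'high'] (min_width=17, slack=3)
Line 4: ['magnetic', 'heart', 'why'] (min_width=18, slack=2)
Line 5: ['cheese', 'journey', 'low'] (min_width=18, slack=2)
Line 6: ['telescope', 'language'] (min_width=18, slack=2)
Line 7: ['desert', 'run', 'are'] (min_width=14, slack=6)
Line 8: ['electric', 'make', 'owl'] (min_width=17, slack=3)
Line 9: ['south', 'address'] (min_width=13, slack=7)
Total lines: 9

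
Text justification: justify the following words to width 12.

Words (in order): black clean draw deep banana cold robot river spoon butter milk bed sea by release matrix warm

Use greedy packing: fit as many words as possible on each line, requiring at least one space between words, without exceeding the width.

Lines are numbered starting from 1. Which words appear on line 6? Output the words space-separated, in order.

Answer: milk bed sea

Derivation:
Line 1: ['black', 'clean'] (min_width=11, slack=1)
Line 2: ['draw', 'deep'] (min_width=9, slack=3)
Line 3: ['banana', 'cold'] (min_width=11, slack=1)
Line 4: ['robot', 'river'] (min_width=11, slack=1)
Line 5: ['spoon', 'butter'] (min_width=12, slack=0)
Line 6: ['milk', 'bed', 'sea'] (min_width=12, slack=0)
Line 7: ['by', 'release'] (min_width=10, slack=2)
Line 8: ['matrix', 'warm'] (min_width=11, slack=1)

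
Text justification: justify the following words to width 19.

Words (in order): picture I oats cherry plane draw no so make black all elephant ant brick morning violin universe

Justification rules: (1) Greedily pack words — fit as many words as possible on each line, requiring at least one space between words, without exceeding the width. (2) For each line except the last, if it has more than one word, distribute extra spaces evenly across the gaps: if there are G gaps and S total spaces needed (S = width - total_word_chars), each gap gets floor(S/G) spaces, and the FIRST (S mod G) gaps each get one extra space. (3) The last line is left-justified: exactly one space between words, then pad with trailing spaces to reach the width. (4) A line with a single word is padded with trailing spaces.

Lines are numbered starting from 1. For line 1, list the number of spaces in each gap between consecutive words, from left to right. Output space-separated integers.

Line 1: ['picture', 'I', 'oats'] (min_width=14, slack=5)
Line 2: ['cherry', 'plane', 'draw'] (min_width=17, slack=2)
Line 3: ['no', 'so', 'make', 'black'] (min_width=16, slack=3)
Line 4: ['all', 'elephant', 'ant'] (min_width=16, slack=3)
Line 5: ['brick', 'morning'] (min_width=13, slack=6)
Line 6: ['violin', 'universe'] (min_width=15, slack=4)

Answer: 4 3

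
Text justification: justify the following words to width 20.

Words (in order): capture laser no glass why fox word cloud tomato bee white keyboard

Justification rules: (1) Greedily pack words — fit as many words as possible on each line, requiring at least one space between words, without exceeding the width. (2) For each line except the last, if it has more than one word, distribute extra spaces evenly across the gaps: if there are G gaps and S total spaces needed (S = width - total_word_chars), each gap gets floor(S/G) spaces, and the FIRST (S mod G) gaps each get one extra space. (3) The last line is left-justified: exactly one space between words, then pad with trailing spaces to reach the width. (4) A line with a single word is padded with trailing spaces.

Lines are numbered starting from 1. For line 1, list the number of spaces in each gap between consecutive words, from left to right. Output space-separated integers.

Answer: 3 3

Derivation:
Line 1: ['capture', 'laser', 'no'] (min_width=16, slack=4)
Line 2: ['glass', 'why', 'fox', 'word'] (min_width=18, slack=2)
Line 3: ['cloud', 'tomato', 'bee'] (min_width=16, slack=4)
Line 4: ['white', 'keyboard'] (min_width=14, slack=6)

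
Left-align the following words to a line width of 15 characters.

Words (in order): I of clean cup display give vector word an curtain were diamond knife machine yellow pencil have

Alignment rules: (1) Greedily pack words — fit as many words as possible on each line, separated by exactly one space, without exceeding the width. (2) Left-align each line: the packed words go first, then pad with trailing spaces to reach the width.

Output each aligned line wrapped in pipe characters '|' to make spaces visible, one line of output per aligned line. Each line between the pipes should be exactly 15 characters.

Answer: |I of clean cup |
|display give   |
|vector word an |
|curtain were   |
|diamond knife  |
|machine yellow |
|pencil have    |

Derivation:
Line 1: ['I', 'of', 'clean', 'cup'] (min_width=14, slack=1)
Line 2: ['display', 'give'] (min_width=12, slack=3)
Line 3: ['vector', 'word', 'an'] (min_width=14, slack=1)
Line 4: ['curtain', 'were'] (min_width=12, slack=3)
Line 5: ['diamond', 'knife'] (min_width=13, slack=2)
Line 6: ['machine', 'yellow'] (min_width=14, slack=1)
Line 7: ['pencil', 'have'] (min_width=11, slack=4)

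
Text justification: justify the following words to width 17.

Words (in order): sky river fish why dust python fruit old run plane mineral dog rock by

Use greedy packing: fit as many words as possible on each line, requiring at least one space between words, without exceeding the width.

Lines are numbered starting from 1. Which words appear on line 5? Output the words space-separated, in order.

Line 1: ['sky', 'river', 'fish'] (min_width=14, slack=3)
Line 2: ['why', 'dust', 'python'] (min_width=15, slack=2)
Line 3: ['fruit', 'old', 'run'] (min_width=13, slack=4)
Line 4: ['plane', 'mineral', 'dog'] (min_width=17, slack=0)
Line 5: ['rock', 'by'] (min_width=7, slack=10)

Answer: rock by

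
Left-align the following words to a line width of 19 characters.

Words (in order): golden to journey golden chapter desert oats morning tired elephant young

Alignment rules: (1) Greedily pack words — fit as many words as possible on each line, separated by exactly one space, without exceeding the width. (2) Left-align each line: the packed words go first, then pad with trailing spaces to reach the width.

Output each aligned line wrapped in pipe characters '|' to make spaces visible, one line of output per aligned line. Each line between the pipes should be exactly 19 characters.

Line 1: ['golden', 'to', 'journey'] (min_width=17, slack=2)
Line 2: ['golden', 'chapter'] (min_width=14, slack=5)
Line 3: ['desert', 'oats', 'morning'] (min_width=19, slack=0)
Line 4: ['tired', 'elephant'] (min_width=14, slack=5)
Line 5: ['young'] (min_width=5, slack=14)

Answer: |golden to journey  |
|golden chapter     |
|desert oats morning|
|tired elephant     |
|young              |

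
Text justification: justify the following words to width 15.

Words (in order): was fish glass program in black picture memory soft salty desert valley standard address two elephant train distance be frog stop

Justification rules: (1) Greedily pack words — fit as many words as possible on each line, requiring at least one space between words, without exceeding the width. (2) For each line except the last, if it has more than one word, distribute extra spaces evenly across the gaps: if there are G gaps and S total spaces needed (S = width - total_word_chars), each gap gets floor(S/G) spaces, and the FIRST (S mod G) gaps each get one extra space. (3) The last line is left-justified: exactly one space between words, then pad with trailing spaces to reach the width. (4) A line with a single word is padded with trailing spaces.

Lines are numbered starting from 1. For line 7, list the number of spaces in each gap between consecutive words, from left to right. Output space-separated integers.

Answer: 5

Derivation:
Line 1: ['was', 'fish', 'glass'] (min_width=14, slack=1)
Line 2: ['program', 'in'] (min_width=10, slack=5)
Line 3: ['black', 'picture'] (min_width=13, slack=2)
Line 4: ['memory', 'soft'] (min_width=11, slack=4)
Line 5: ['salty', 'desert'] (min_width=12, slack=3)
Line 6: ['valley', 'standard'] (min_width=15, slack=0)
Line 7: ['address', 'two'] (min_width=11, slack=4)
Line 8: ['elephant', 'train'] (min_width=14, slack=1)
Line 9: ['distance', 'be'] (min_width=11, slack=4)
Line 10: ['frog', 'stop'] (min_width=9, slack=6)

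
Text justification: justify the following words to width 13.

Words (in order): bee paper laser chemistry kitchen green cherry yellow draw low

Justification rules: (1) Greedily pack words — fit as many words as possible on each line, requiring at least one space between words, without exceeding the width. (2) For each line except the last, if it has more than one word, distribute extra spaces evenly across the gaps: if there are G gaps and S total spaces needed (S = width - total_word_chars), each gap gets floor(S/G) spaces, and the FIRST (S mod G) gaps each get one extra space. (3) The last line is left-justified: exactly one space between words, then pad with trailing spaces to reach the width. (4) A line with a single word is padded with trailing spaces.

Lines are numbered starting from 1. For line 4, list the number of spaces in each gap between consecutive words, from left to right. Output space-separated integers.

Answer: 1

Derivation:
Line 1: ['bee', 'paper'] (min_width=9, slack=4)
Line 2: ['laser'] (min_width=5, slack=8)
Line 3: ['chemistry'] (min_width=9, slack=4)
Line 4: ['kitchen', 'green'] (min_width=13, slack=0)
Line 5: ['cherry', 'yellow'] (min_width=13, slack=0)
Line 6: ['draw', 'low'] (min_width=8, slack=5)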